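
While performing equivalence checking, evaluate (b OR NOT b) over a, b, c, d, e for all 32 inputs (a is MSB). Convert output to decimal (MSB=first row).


Formula: (b OR NOT b) over a, b, c, d, e (32 rows)
Evaluate each row (bits = a,b,c,d,e, MSB first):
  row 0 [00000]: (0 OR NOT 0) -> 1
  row 1 [00001]: (0 OR NOT 0) -> 1
  row 2 [00010]: (0 OR NOT 0) -> 1
  row 3 [00011]: (0 OR NOT 0) -> 1
  row 4 [00100]: (0 OR NOT 0) -> 1
  row 5 [00101]: (0 OR NOT 0) -> 1
  row 6 [00110]: (0 OR NOT 0) -> 1
  row 7 [00111]: (0 OR NOT 0) -> 1
  row 8 [01000]: (1 OR NOT 1) -> 1
  row 9 [01001]: (1 OR NOT 1) -> 1
  row 10 [01010]: (1 OR NOT 1) -> 1
  row 11 [01011]: (1 OR NOT 1) -> 1
  row 12 [01100]: (1 OR NOT 1) -> 1
  row 13 [01101]: (1 OR NOT 1) -> 1
  row 14 [01110]: (1 OR NOT 1) -> 1
  row 15 [01111]: (1 OR NOT 1) -> 1
  row 16 [10000]: (0 OR NOT 0) -> 1
  row 17 [10001]: (0 OR NOT 0) -> 1
  row 18 [10010]: (0 OR NOT 0) -> 1
  row 19 [10011]: (0 OR NOT 0) -> 1
  row 20 [10100]: (0 OR NOT 0) -> 1
  row 21 [10101]: (0 OR NOT 0) -> 1
  row 22 [10110]: (0 OR NOT 0) -> 1
  row 23 [10111]: (0 OR NOT 0) -> 1
  row 24 [11000]: (1 OR NOT 1) -> 1
  row 25 [11001]: (1 OR NOT 1) -> 1
  row 26 [11010]: (1 OR NOT 1) -> 1
  row 27 [11011]: (1 OR NOT 1) -> 1
  row 28 [11100]: (1 OR NOT 1) -> 1
  row 29 [11101]: (1 OR NOT 1) -> 1
  row 30 [11110]: (1 OR NOT 1) -> 1
  row 31 [11111]: (1 OR NOT 1) -> 1
Full result column, 4 rows per line (a,b,c fixed per line; d,e runs 00..11 left to right):
  rows 0-3 [a,b,c=000]: 1111  = hex F
  rows 4-7 [a,b,c=001]: 1111  = hex F
  rows 8-11 [a,b,c=010]: 1111  = hex F
  rows 12-15 [a,b,c=011]: 1111  = hex F
  rows 16-19 [a,b,c=100]: 1111  = hex F
  rows 20-23 [a,b,c=101]: 1111  = hex F
  rows 24-27 [a,b,c=110]: 1111  = hex F
  rows 28-31 [a,b,c=111]: 1111  = hex F
Output column (row 0 .. row 31) = 11111111111111111111111111111111
Output column grouped in 4s = 1111 1111 1111 1111 1111 1111 1111 1111 = 0xFFFFFFFF
Convert to decimal digit by digit (value = value*16 + digit):
  F -> 15
  15*16 + 15 (F) = 255
  255*16 + 15 (F) = 4095
  4095*16 + 15 (F) = 65535
  65535*16 + 15 (F) = 1048575
  1048575*16 + 15 (F) = 16777215
  16777215*16 + 15 (F) = 268435455
  268435455*16 + 15 (F) = 4294967295
Decimal = 4294967295

4294967295


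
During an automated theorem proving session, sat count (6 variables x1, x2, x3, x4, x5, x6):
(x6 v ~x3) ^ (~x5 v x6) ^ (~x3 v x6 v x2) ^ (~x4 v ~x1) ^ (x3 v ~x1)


CNF with 5 clauses over 6 vars (64 assignments).
An assignment satisfies CNF iff every clause has >=1 true literal.
Check each row (bits = x1,x2,x3,x4,x5,x6; clause T/F shown):
  row 0 [000000]: clauses=TTTTT -> 1
  row 1 [000001]: clauses=TTTTT -> 1
  row 2 [000010]: clauses=TFTTT -> 0
  row 3 [000011]: clauses=TTTTT -> 1
  row 4 [000100]: clauses=TTTTT -> 1
  (every remaining row is evaluated the same way; all 64 results are listed next)
Full result column, 8 rows per line (x1,x2,x3 fixed per line; x4,x5,x6 runs 000..111 left to right):
  rows 0-7 [x1,x2,x3=000]: 11011101  (ones: 6)
  rows 8-15 [x1,x2,x3=001]: 01010101  (ones: 4)
  rows 16-23 [x1,x2,x3=010]: 11011101  (ones: 6)
  rows 24-31 [x1,x2,x3=011]: 01010101  (ones: 4)
  rows 32-39 [x1,x2,x3=100]: 00000000  (ones: 0)
  rows 40-47 [x1,x2,x3=101]: 01010000  (ones: 2)
  rows 48-55 [x1,x2,x3=110]: 00000000  (ones: 0)
  rows 56-63 [x1,x2,x3=111]: 01010000  (ones: 2)
Satisfying assignments = 6+4+6+4+0+2+0+2 = 24

24


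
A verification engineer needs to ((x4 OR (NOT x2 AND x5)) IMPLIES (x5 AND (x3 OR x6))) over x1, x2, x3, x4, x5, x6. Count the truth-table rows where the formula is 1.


Formula: ((x4 OR (NOT x2 AND x5)) IMPLIES (x5 AND (x3 OR x6))) over 6 vars (64 rows)
Evaluate each row (x1, x2, x3, x4, x5, x6 as bits, MSB first):
  row 0 [000000]: ((0 OR (NOT 0 AND 0)) IMPLIES (0 AND (0 OR 0))) -> 1
  row 1 [000001]: ((0 OR (NOT 0 AND 0)) IMPLIES (0 AND (0 OR 1))) -> 1
  row 2 [000010]: ((0 OR (NOT 0 AND 1)) IMPLIES (1 AND (0 OR 0))) -> 0
  row 3 [000011]: ((0 OR (NOT 0 AND 1)) IMPLIES (1 AND (0 OR 1))) -> 1
  row 4 [000100]: ((1 OR (NOT 0 AND 0)) IMPLIES (0 AND (0 OR 0))) -> 0
  (every remaining row is evaluated the same way; all 64 results are listed next)
Full result column, 8 rows per line (x1,x2,x3 fixed per line; x4,x5,x6 runs 000..111 left to right):
  rows 0-7 [x1,x2,x3=000]: 11010001  (ones: 4)
  rows 8-15 [x1,x2,x3=001]: 11110011  (ones: 6)
  rows 16-23 [x1,x2,x3=010]: 11110001  (ones: 5)
  rows 24-31 [x1,x2,x3=011]: 11110011  (ones: 6)
  rows 32-39 [x1,x2,x3=100]: 11010001  (ones: 4)
  rows 40-47 [x1,x2,x3=101]: 11110011  (ones: 6)
  rows 48-55 [x1,x2,x3=110]: 11110001  (ones: 5)
  rows 56-63 [x1,x2,x3=111]: 11110011  (ones: 6)
Count of 1-rows = 4+6+5+6+4+6+5+6 = 42

42


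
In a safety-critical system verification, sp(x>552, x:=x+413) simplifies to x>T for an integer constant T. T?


Formula: sp(P, x:=E) = exists old_x. (x = E[old_x/x]) AND P[old_x/x] (old_x is the value of x before the assignment; eliminate old_x by solving x = E[old_x/x] for old_x)
Step 1: Precondition P: x>552, i.e. old_x > 552
Step 2: Assignment gives x = old_x + 413, so old_x = x - 413
Step 3: Substitute into P: x - 413 > 552
Step 4: Simplify: x > 552+413 = 965

965


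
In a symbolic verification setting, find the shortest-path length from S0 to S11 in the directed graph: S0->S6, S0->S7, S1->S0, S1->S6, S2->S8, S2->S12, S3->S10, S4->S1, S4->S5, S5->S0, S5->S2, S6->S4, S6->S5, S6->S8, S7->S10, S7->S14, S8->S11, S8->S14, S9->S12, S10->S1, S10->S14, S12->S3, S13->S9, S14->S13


BFS layer-by-layer from S0:
  dist 0: {S0}
  dist 1: {S6, S7}
  dist 2: {S4, S5, S8, S10, S14}
  dist 3: {S1, S2, S11, S13}
  -> S11 reached at distance 3
Shortest path length = 3

3


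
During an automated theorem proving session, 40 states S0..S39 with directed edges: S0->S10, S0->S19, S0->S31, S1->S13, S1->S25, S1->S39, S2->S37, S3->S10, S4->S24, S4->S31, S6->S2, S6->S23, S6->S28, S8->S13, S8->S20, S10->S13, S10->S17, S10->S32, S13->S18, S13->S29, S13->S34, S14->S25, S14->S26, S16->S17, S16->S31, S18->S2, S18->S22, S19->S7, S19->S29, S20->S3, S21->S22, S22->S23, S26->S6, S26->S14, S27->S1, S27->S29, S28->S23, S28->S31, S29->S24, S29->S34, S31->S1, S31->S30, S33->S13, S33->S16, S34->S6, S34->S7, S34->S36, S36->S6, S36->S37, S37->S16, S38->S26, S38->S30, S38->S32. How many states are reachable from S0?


BFS from S0:
  layer 0: {S0}
  layer 1: {S10, S19, S31}
  layer 2: {S1, S7, S13, S17, S29, S30, S32}
  layer 3: {S18, S24, S25, S34, S39}
  layer 4: {S2, S6, S22, S36}
  layer 5: {S23, S28, S37}
  layer 6: {S16}
Reachable set: {S0, S1, S2, S6, S7, S10, S13, S16, S17, S18, S19, S22, S23, S24, S25, S28, S29, S30, S31, S32, S34, S36, S37, S39}
Count = 24

24


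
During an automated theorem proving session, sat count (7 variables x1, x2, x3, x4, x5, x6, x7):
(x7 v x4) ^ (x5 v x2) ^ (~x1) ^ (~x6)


CNF with 4 clauses over 7 vars (128 assignments).
An assignment satisfies CNF iff every clause has >=1 true literal.
Check each row (bits = x1,x2,x3,x4,x5,x6,x7; clause T/F shown):
  row 0 [0000000]: clauses=FFTT -> 0
  row 1 [0000001]: clauses=TFTT -> 0
  row 2 [0000010]: clauses=FFTF -> 0
  row 3 [0000011]: clauses=TFTF -> 0
  row 4 [0000100]: clauses=FTTT -> 0
  (every remaining row is evaluated the same way; all 128 results are listed next)
Full result column, 8 rows per line (x1,x2,x3,x4 fixed per line; x5,x6,x7 runs 000..111 left to right):
  rows 0-7 [x1,x2,x3,x4=0000]: 00000100  (ones: 1)
  rows 8-15 [x1,x2,x3,x4=0001]: 00001100  (ones: 2)
  rows 16-23 [x1,x2,x3,x4=0010]: 00000100  (ones: 1)
  rows 24-31 [x1,x2,x3,x4=0011]: 00001100  (ones: 2)
  rows 32-39 [x1,x2,x3,x4=0100]: 01000100  (ones: 2)
  rows 40-47 [x1,x2,x3,x4=0101]: 11001100  (ones: 4)
  rows 48-55 [x1,x2,x3,x4=0110]: 01000100  (ones: 2)
  rows 56-63 [x1,x2,x3,x4=0111]: 11001100  (ones: 4)
  rows 64-71 [x1,x2,x3,x4=1000]: 00000000  (ones: 0)
  rows 72-79 [x1,x2,x3,x4=1001]: 00000000  (ones: 0)
  rows 80-87 [x1,x2,x3,x4=1010]: 00000000  (ones: 0)
  rows 88-95 [x1,x2,x3,x4=1011]: 00000000  (ones: 0)
  rows 96-103 [x1,x2,x3,x4=1100]: 00000000  (ones: 0)
  rows 104-111 [x1,x2,x3,x4=1101]: 00000000  (ones: 0)
  rows 112-119 [x1,x2,x3,x4=1110]: 00000000  (ones: 0)
  rows 120-127 [x1,x2,x3,x4=1111]: 00000000  (ones: 0)
Satisfying assignments = 1+2+1+2+2+4+2+4+0+0+0+0+0+0+0+0 = 18

18


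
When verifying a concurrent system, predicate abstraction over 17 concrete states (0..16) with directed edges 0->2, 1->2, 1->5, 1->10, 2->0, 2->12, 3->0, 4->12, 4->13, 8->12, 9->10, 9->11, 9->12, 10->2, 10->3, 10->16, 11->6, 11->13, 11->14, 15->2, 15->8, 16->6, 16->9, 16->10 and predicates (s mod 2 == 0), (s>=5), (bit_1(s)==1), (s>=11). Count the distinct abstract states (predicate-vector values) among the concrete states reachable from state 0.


BFS from 0:
Concrete reachable: {0, 2, 12}
Abstract via predicates (s mod 2 == 0), (s>=5), (bit_1(s)==1), (s>=11):
  (1,0,0,0) <- {0}
  (1,0,1,0) <- {2}
  (1,1,0,1) <- {12}
Distinct abstract states = 3

3


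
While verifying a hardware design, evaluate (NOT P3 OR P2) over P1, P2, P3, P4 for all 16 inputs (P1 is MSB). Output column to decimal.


Formula: (NOT P3 OR P2) over P1, P2, P3, P4 (16 rows)
Evaluate each row (bits = P1,P2,P3,P4, MSB first):
  row 0 [0000]: (NOT 0 OR 0) -> 1
  row 1 [0001]: (NOT 0 OR 0) -> 1
  row 2 [0010]: (NOT 1 OR 0) -> 0
  row 3 [0011]: (NOT 1 OR 0) -> 0
  row 4 [0100]: (NOT 0 OR 1) -> 1
  row 5 [0101]: (NOT 0 OR 1) -> 1
  row 6 [0110]: (NOT 1 OR 1) -> 1
  row 7 [0111]: (NOT 1 OR 1) -> 1
  row 8 [1000]: (NOT 0 OR 0) -> 1
  row 9 [1001]: (NOT 0 OR 0) -> 1
  row 10 [1010]: (NOT 1 OR 0) -> 0
  row 11 [1011]: (NOT 1 OR 0) -> 0
  row 12 [1100]: (NOT 0 OR 1) -> 1
  row 13 [1101]: (NOT 0 OR 1) -> 1
  row 14 [1110]: (NOT 1 OR 1) -> 1
  row 15 [1111]: (NOT 1 OR 1) -> 1
Full result column, 4 rows per line (P1,P2 fixed per line; P3,P4 runs 00..11 left to right):
  rows 0-3 [P1,P2=00]: 1100  = hex C
  rows 4-7 [P1,P2=01]: 1111  = hex F
  rows 8-11 [P1,P2=10]: 1100  = hex C
  rows 12-15 [P1,P2=11]: 1111  = hex F
Output column (row 0 .. row 15) = 1100111111001111
Output column grouped in 4s = 1100 1111 1100 1111 = 0xCFCF
Convert to decimal digit by digit (value = value*16 + digit):
  C -> 12
  12*16 + 15 (F) = 207
  207*16 + 12 (C) = 3324
  3324*16 + 15 (F) = 53199
Decimal = 53199

53199


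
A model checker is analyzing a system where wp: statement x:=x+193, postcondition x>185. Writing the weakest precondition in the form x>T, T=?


Formula: wp(x:=E, P) = P[E/x] (substitute E for x in postcondition)
Step 1: Postcondition: x>185
Step 2: Substitute x+193 for x: x+193>185
Step 3: Solve for x: x > 185-193 = -8

-8


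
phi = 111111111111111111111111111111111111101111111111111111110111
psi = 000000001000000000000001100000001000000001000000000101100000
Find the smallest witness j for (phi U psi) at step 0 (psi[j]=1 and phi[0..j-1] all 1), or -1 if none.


(phi U psi) at 0: need smallest j with psi[j]=1 and phi[i]=1 for all i in [0,j).
Scan from step 0:
  step 0: phi=1, psi=0 -> continue
  step 1: phi=1, psi=0 -> continue
  step 2: phi=1, psi=0 -> continue
  step 3: phi=1, psi=0 -> continue
  step 8: psi=1 and phi held for [0,8) -> witness found
Witness step = 8

8


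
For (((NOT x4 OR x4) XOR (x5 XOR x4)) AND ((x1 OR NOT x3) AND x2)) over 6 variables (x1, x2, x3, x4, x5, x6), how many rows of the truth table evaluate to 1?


Formula: (((NOT x4 OR x4) XOR (x5 XOR x4)) AND ((x1 OR NOT x3) AND x2)) over 6 vars (64 rows)
Evaluate each row (x1, x2, x3, x4, x5, x6 as bits, MSB first):
  row 0 [000000]: (((NOT 0 OR 0) XOR (0 XOR 0)) AND ((0 OR NOT 0) AND 0)) -> 0
  row 1 [000001]: (((NOT 0 OR 0) XOR (0 XOR 0)) AND ((0 OR NOT 0) AND 0)) -> 0
  row 2 [000010]: (((NOT 0 OR 0) XOR (1 XOR 0)) AND ((0 OR NOT 0) AND 0)) -> 0
  row 3 [000011]: (((NOT 0 OR 0) XOR (1 XOR 0)) AND ((0 OR NOT 0) AND 0)) -> 0
  row 4 [000100]: (((NOT 1 OR 1) XOR (0 XOR 1)) AND ((0 OR NOT 0) AND 0)) -> 0
  (every remaining row is evaluated the same way; all 64 results are listed next)
Full result column, 8 rows per line (x1,x2,x3 fixed per line; x4,x5,x6 runs 000..111 left to right):
  rows 0-7 [x1,x2,x3=000]: 00000000  (ones: 0)
  rows 8-15 [x1,x2,x3=001]: 00000000  (ones: 0)
  rows 16-23 [x1,x2,x3=010]: 11000011  (ones: 4)
  rows 24-31 [x1,x2,x3=011]: 00000000  (ones: 0)
  rows 32-39 [x1,x2,x3=100]: 00000000  (ones: 0)
  rows 40-47 [x1,x2,x3=101]: 00000000  (ones: 0)
  rows 48-55 [x1,x2,x3=110]: 11000011  (ones: 4)
  rows 56-63 [x1,x2,x3=111]: 11000011  (ones: 4)
Count of 1-rows = 0+0+4+0+0+0+4+4 = 12

12


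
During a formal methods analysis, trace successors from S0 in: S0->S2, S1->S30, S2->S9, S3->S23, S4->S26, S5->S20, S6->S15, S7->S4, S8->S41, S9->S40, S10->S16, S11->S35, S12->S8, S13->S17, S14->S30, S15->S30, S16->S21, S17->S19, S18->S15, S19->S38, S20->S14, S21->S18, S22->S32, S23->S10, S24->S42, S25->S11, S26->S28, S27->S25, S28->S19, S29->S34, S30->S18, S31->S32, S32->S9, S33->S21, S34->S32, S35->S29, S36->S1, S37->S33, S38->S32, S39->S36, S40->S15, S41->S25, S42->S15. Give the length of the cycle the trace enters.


Trace from S0 until a state repeats:
  S0 -> S2 -> S9 -> S40 -> S15 -> S30 -> S18 -> S15
S15 first seen at step 4, revisited at step 7.
Cycle length = 7 - 4 = 3

3


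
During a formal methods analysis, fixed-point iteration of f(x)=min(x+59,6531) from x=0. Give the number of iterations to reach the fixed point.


Step 1: x=0, cap=6531, increment=59
Step 2: x grows by 59 each step until capped at 6531; fixed point is x=6531
Step 3: iterations = ceil(6531/59) = 111

111


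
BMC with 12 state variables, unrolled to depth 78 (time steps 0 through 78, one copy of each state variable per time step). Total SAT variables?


BMC unrolls to depth k, creating one copy of each state var for steps 0..k.
Step count = 78 + 1 = 79 (steps 0 through 78)
Vars per step = 12
Total = 12 * 79 = 948

948


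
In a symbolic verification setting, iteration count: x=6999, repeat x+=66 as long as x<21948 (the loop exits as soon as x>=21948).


Step 1: x goes from 6999 toward 21948 by 66; the body runs while x<21948, so iterations = ceil((bound-start)/step)
Step 2: Distance=14949
Step 3: ceil(14949/66)=227

227


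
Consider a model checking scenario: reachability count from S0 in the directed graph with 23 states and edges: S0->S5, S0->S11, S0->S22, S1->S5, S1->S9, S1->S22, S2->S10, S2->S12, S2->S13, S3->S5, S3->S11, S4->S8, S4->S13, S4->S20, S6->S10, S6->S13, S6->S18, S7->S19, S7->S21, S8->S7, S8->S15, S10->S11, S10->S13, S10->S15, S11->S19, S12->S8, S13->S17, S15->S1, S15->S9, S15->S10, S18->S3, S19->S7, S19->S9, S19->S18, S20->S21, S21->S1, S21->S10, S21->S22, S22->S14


BFS from S0:
  layer 0: {S0}
  layer 1: {S5, S11, S22}
  layer 2: {S14, S19}
  layer 3: {S7, S9, S18}
  layer 4: {S3, S21}
  layer 5: {S1, S10}
  layer 6: {S13, S15}
  layer 7: {S17}
Reachable set: {S0, S1, S3, S5, S7, S9, S10, S11, S13, S14, S15, S17, S18, S19, S21, S22}
Count = 16

16


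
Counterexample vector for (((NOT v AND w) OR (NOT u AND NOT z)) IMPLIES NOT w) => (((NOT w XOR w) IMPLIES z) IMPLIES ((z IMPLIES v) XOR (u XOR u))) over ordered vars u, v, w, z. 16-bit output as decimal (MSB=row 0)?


F1 = (((NOT v AND w) OR (NOT u AND NOT z)) IMPLIES NOT w)
F2 = (((NOT w XOR w) IMPLIES z) IMPLIES ((z IMPLIES v) XOR (u XOR u)))
Counterexample to F1=>F2 is where F1=1 and F2=0.
Evaluate each row (bits = u,v,w,z, MSB first):
  row 0 [0000]: F1=1 F2=1 -> F1&~F2 -> 0
  row 1 [0001]: F1=1 F2=0 -> F1&~F2 -> 1
  row 2 [0010]: F1=0 F2=1 -> F1&~F2 -> 0
  row 3 [0011]: F1=0 F2=0 -> F1&~F2 -> 0
  row 4 [0100]: F1=1 F2=1 -> F1&~F2 -> 0
  row 5 [0101]: F1=1 F2=1 -> F1&~F2 -> 0
  row 6 [0110]: F1=0 F2=1 -> F1&~F2 -> 0
  row 7 [0111]: F1=1 F2=1 -> F1&~F2 -> 0
  row 8 [1000]: F1=1 F2=1 -> F1&~F2 -> 0
  row 9 [1001]: F1=1 F2=0 -> F1&~F2 -> 1
  row 10 [1010]: F1=0 F2=1 -> F1&~F2 -> 0
  row 11 [1011]: F1=0 F2=0 -> F1&~F2 -> 0
  row 12 [1100]: F1=1 F2=1 -> F1&~F2 -> 0
  row 13 [1101]: F1=1 F2=1 -> F1&~F2 -> 0
  row 14 [1110]: F1=1 F2=1 -> F1&~F2 -> 0
  row 15 [1111]: F1=1 F2=1 -> F1&~F2 -> 0
Full result column, 4 rows per line (u,v fixed per line; w,z runs 00..11 left to right):
  rows 0-3 [u,v=00]: 0100  = hex 4
  rows 4-7 [u,v=01]: 0000  = hex 0
  rows 8-11 [u,v=10]: 0100  = hex 4
  rows 12-15 [u,v=11]: 0000  = hex 0
Counterexample vector (row 0 .. row 15) = 0100000001000000
Output column grouped in 4s = 0100 0000 0100 0000 = 0x4040
Convert to decimal digit by digit (value = value*16 + digit):
  4 -> 4
  4*16 + 0 = 64
  64*16 + 4 = 1028
  1028*16 + 0 = 16448
Decimal = 16448

16448


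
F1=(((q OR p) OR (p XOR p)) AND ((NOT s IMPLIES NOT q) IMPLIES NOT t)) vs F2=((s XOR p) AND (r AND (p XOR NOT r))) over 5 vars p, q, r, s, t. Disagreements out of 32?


F1 = (((q OR p) OR (p XOR p)) AND ((NOT s IMPLIES NOT q) IMPLIES NOT t))
F2 = ((s XOR p) AND (r AND (p XOR NOT r)))
Evaluate both on each of 32 rows (bits = p,q,r,s,t):
  row 0 [00000]: F1=0 F2=0 -> 0
  row 1 [00001]: F1=0 F2=0 -> 0
  row 2 [00010]: F1=0 F2=0 -> 0
  row 3 [00011]: F1=0 F2=0 -> 0
  row 4 [00100]: F1=0 F2=0 -> 0
  row 5 [00101]: F1=0 F2=0 -> 0
  row 6 [00110]: F1=0 F2=0 -> 0
  row 7 [00111]: F1=0 F2=0 -> 0
  row 8 [01000]: F1=1 F2=0 (differ) -> 1
  row 9 [01001]: F1=1 F2=0 (differ) -> 1
  row 10 [01010]: F1=1 F2=0 (differ) -> 1
  row 11 [01011]: F1=0 F2=0 -> 0
  row 12 [01100]: F1=1 F2=0 (differ) -> 1
  row 13 [01101]: F1=1 F2=0 (differ) -> 1
  row 14 [01110]: F1=1 F2=0 (differ) -> 1
  row 15 [01111]: F1=0 F2=0 -> 0
  row 16 [10000]: F1=1 F2=0 (differ) -> 1
  row 17 [10001]: F1=0 F2=0 -> 0
  row 18 [10010]: F1=1 F2=0 (differ) -> 1
  row 19 [10011]: F1=0 F2=0 -> 0
  row 20 [10100]: F1=1 F2=1 -> 0
  row 21 [10101]: F1=0 F2=1 (differ) -> 1
  row 22 [10110]: F1=1 F2=0 (differ) -> 1
  row 23 [10111]: F1=0 F2=0 -> 0
  row 24 [11000]: F1=1 F2=0 (differ) -> 1
  row 25 [11001]: F1=1 F2=0 (differ) -> 1
  row 26 [11010]: F1=1 F2=0 (differ) -> 1
  row 27 [11011]: F1=0 F2=0 -> 0
  row 28 [11100]: F1=1 F2=1 -> 0
  row 29 [11101]: F1=1 F2=1 -> 0
  row 30 [11110]: F1=1 F2=0 (differ) -> 1
  row 31 [11111]: F1=0 F2=0 -> 0
Full result column, 8 rows per line (p,q fixed per line; r,s,t runs 000..111 left to right):
  rows 0-7 [p,q=00]: 00000000  (ones: 0)
  rows 8-15 [p,q=01]: 11101110  (ones: 6)
  rows 16-23 [p,q=10]: 10100110  (ones: 4)
  rows 24-31 [p,q=11]: 11100010  (ones: 4)
Disagreements = 0+6+4+4 = 14

14


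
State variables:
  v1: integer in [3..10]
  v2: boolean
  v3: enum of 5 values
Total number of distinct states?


State space = product of domain sizes of all variables.
Domain sizes:
  v1 (integer in [3..10]): 8
  v2 (boolean): 2
  v3 (enum of 5 values): 5
Product = 8 * 2 * 5 = 80

80


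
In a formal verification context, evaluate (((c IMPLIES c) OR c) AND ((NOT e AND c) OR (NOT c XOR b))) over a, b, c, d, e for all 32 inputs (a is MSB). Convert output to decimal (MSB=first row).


Formula: (((c IMPLIES c) OR c) AND ((NOT e AND c) OR (NOT c XOR b))) over a, b, c, d, e (32 rows)
Evaluate each row (bits = a,b,c,d,e, MSB first):
  row 0 [00000]: (((0 IMPLIES 0) OR 0) AND ((NOT 0 AND 0) OR (NOT 0 XOR 0))) -> 1
  row 1 [00001]: (((0 IMPLIES 0) OR 0) AND ((NOT 1 AND 0) OR (NOT 0 XOR 0))) -> 1
  row 2 [00010]: (((0 IMPLIES 0) OR 0) AND ((NOT 0 AND 0) OR (NOT 0 XOR 0))) -> 1
  row 3 [00011]: (((0 IMPLIES 0) OR 0) AND ((NOT 1 AND 0) OR (NOT 0 XOR 0))) -> 1
  row 4 [00100]: (((1 IMPLIES 1) OR 1) AND ((NOT 0 AND 1) OR (NOT 1 XOR 0))) -> 1
  row 5 [00101]: (((1 IMPLIES 1) OR 1) AND ((NOT 1 AND 1) OR (NOT 1 XOR 0))) -> 0
  row 6 [00110]: (((1 IMPLIES 1) OR 1) AND ((NOT 0 AND 1) OR (NOT 1 XOR 0))) -> 1
  row 7 [00111]: (((1 IMPLIES 1) OR 1) AND ((NOT 1 AND 1) OR (NOT 1 XOR 0))) -> 0
  row 8 [01000]: (((0 IMPLIES 0) OR 0) AND ((NOT 0 AND 0) OR (NOT 0 XOR 1))) -> 0
  row 9 [01001]: (((0 IMPLIES 0) OR 0) AND ((NOT 1 AND 0) OR (NOT 0 XOR 1))) -> 0
  row 10 [01010]: (((0 IMPLIES 0) OR 0) AND ((NOT 0 AND 0) OR (NOT 0 XOR 1))) -> 0
  row 11 [01011]: (((0 IMPLIES 0) OR 0) AND ((NOT 1 AND 0) OR (NOT 0 XOR 1))) -> 0
  row 12 [01100]: (((1 IMPLIES 1) OR 1) AND ((NOT 0 AND 1) OR (NOT 1 XOR 1))) -> 1
  row 13 [01101]: (((1 IMPLIES 1) OR 1) AND ((NOT 1 AND 1) OR (NOT 1 XOR 1))) -> 1
  row 14 [01110]: (((1 IMPLIES 1) OR 1) AND ((NOT 0 AND 1) OR (NOT 1 XOR 1))) -> 1
  row 15 [01111]: (((1 IMPLIES 1) OR 1) AND ((NOT 1 AND 1) OR (NOT 1 XOR 1))) -> 1
  row 16 [10000]: (((0 IMPLIES 0) OR 0) AND ((NOT 0 AND 0) OR (NOT 0 XOR 0))) -> 1
  row 17 [10001]: (((0 IMPLIES 0) OR 0) AND ((NOT 1 AND 0) OR (NOT 0 XOR 0))) -> 1
  row 18 [10010]: (((0 IMPLIES 0) OR 0) AND ((NOT 0 AND 0) OR (NOT 0 XOR 0))) -> 1
  row 19 [10011]: (((0 IMPLIES 0) OR 0) AND ((NOT 1 AND 0) OR (NOT 0 XOR 0))) -> 1
  row 20 [10100]: (((1 IMPLIES 1) OR 1) AND ((NOT 0 AND 1) OR (NOT 1 XOR 0))) -> 1
  row 21 [10101]: (((1 IMPLIES 1) OR 1) AND ((NOT 1 AND 1) OR (NOT 1 XOR 0))) -> 0
  row 22 [10110]: (((1 IMPLIES 1) OR 1) AND ((NOT 0 AND 1) OR (NOT 1 XOR 0))) -> 1
  row 23 [10111]: (((1 IMPLIES 1) OR 1) AND ((NOT 1 AND 1) OR (NOT 1 XOR 0))) -> 0
  row 24 [11000]: (((0 IMPLIES 0) OR 0) AND ((NOT 0 AND 0) OR (NOT 0 XOR 1))) -> 0
  row 25 [11001]: (((0 IMPLIES 0) OR 0) AND ((NOT 1 AND 0) OR (NOT 0 XOR 1))) -> 0
  row 26 [11010]: (((0 IMPLIES 0) OR 0) AND ((NOT 0 AND 0) OR (NOT 0 XOR 1))) -> 0
  row 27 [11011]: (((0 IMPLIES 0) OR 0) AND ((NOT 1 AND 0) OR (NOT 0 XOR 1))) -> 0
  row 28 [11100]: (((1 IMPLIES 1) OR 1) AND ((NOT 0 AND 1) OR (NOT 1 XOR 1))) -> 1
  row 29 [11101]: (((1 IMPLIES 1) OR 1) AND ((NOT 1 AND 1) OR (NOT 1 XOR 1))) -> 1
  row 30 [11110]: (((1 IMPLIES 1) OR 1) AND ((NOT 0 AND 1) OR (NOT 1 XOR 1))) -> 1
  row 31 [11111]: (((1 IMPLIES 1) OR 1) AND ((NOT 1 AND 1) OR (NOT 1 XOR 1))) -> 1
Full result column, 4 rows per line (a,b,c fixed per line; d,e runs 00..11 left to right):
  rows 0-3 [a,b,c=000]: 1111  = hex F
  rows 4-7 [a,b,c=001]: 1010  = hex A
  rows 8-11 [a,b,c=010]: 0000  = hex 0
  rows 12-15 [a,b,c=011]: 1111  = hex F
  rows 16-19 [a,b,c=100]: 1111  = hex F
  rows 20-23 [a,b,c=101]: 1010  = hex A
  rows 24-27 [a,b,c=110]: 0000  = hex 0
  rows 28-31 [a,b,c=111]: 1111  = hex F
Output column (row 0 .. row 31) = 11111010000011111111101000001111
Output column grouped in 4s = 1111 1010 0000 1111 1111 1010 0000 1111 = 0xFA0FFA0F
Convert to decimal digit by digit (value = value*16 + digit):
  F -> 15
  15*16 + 10 (A) = 250
  250*16 + 0 = 4000
  4000*16 + 15 (F) = 64015
  64015*16 + 15 (F) = 1024255
  1024255*16 + 10 (A) = 16388090
  16388090*16 + 0 = 262209440
  262209440*16 + 15 (F) = 4195351055
Decimal = 4195351055

4195351055


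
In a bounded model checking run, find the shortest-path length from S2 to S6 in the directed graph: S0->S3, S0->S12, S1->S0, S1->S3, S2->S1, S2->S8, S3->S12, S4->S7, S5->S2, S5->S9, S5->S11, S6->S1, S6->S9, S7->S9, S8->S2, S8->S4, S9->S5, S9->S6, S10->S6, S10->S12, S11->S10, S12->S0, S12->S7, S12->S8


BFS layer-by-layer from S2:
  dist 0: {S2}
  dist 1: {S1, S8}
  dist 2: {S0, S3, S4}
  dist 3: {S7, S12}
  dist 4: {S9}
  dist 5: {S5, S6}
  -> S6 reached at distance 5
Shortest path length = 5

5


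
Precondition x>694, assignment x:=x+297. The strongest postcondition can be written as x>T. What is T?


Formula: sp(P, x:=E) = exists old_x. (x = E[old_x/x]) AND P[old_x/x] (old_x is the value of x before the assignment; eliminate old_x by solving x = E[old_x/x] for old_x)
Step 1: Precondition P: x>694, i.e. old_x > 694
Step 2: Assignment gives x = old_x + 297, so old_x = x - 297
Step 3: Substitute into P: x - 297 > 694
Step 4: Simplify: x > 694+297 = 991

991


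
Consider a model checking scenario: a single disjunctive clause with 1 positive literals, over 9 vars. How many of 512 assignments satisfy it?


Step 1: Total=2^9=512
Step 2: Unsat when all 1 false: 2^8=256
Step 3: Sat=512-256=256

256


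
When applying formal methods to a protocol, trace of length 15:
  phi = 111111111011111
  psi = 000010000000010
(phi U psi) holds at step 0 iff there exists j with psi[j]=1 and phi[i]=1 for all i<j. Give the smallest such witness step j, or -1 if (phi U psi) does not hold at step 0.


(phi U psi) at 0: need smallest j with psi[j]=1 and phi[i]=1 for all i in [0,j).
Scan from step 0:
  step 0: phi=1, psi=0 -> continue
  step 1: phi=1, psi=0 -> continue
  step 2: phi=1, psi=0 -> continue
  step 3: phi=1, psi=0 -> continue
  step 4: psi=1 and phi held for [0,4) -> witness found
Witness step = 4

4


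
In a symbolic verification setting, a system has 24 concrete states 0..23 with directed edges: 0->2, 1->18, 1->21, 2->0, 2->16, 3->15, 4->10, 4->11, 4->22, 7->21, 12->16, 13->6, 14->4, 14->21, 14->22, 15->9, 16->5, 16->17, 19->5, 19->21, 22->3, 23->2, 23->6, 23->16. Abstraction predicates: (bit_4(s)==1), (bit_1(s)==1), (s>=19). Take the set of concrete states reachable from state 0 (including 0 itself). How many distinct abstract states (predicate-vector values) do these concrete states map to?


BFS from 0:
Concrete reachable: {0, 2, 5, 16, 17}
Abstract via predicates (bit_4(s)==1), (bit_1(s)==1), (s>=19):
  (0,0,0) <- {0, 5}
  (0,1,0) <- {2}
  (1,0,0) <- {16, 17}
Distinct abstract states = 3

3


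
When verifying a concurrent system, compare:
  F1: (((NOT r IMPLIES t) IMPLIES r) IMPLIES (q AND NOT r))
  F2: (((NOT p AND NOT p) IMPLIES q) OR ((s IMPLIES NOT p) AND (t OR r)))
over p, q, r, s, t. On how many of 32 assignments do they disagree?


F1 = (((NOT r IMPLIES t) IMPLIES r) IMPLIES (q AND NOT r))
F2 = (((NOT p AND NOT p) IMPLIES q) OR ((s IMPLIES NOT p) AND (t OR r)))
Evaluate both on each of 32 rows (bits = p,q,r,s,t):
  row 0 [00000]: F1=0 F2=0 -> 0
  row 1 [00001]: F1=1 F2=1 -> 0
  row 2 [00010]: F1=0 F2=0 -> 0
  row 3 [00011]: F1=1 F2=1 -> 0
  row 4 [00100]: F1=0 F2=1 (differ) -> 1
  row 5 [00101]: F1=0 F2=1 (differ) -> 1
  row 6 [00110]: F1=0 F2=1 (differ) -> 1
  row 7 [00111]: F1=0 F2=1 (differ) -> 1
  row 8 [01000]: F1=1 F2=1 -> 0
  row 9 [01001]: F1=1 F2=1 -> 0
  row 10 [01010]: F1=1 F2=1 -> 0
  row 11 [01011]: F1=1 F2=1 -> 0
  row 12 [01100]: F1=0 F2=1 (differ) -> 1
  row 13 [01101]: F1=0 F2=1 (differ) -> 1
  row 14 [01110]: F1=0 F2=1 (differ) -> 1
  row 15 [01111]: F1=0 F2=1 (differ) -> 1
  row 16 [10000]: F1=0 F2=1 (differ) -> 1
  row 17 [10001]: F1=1 F2=1 -> 0
  row 18 [10010]: F1=0 F2=1 (differ) -> 1
  row 19 [10011]: F1=1 F2=1 -> 0
  row 20 [10100]: F1=0 F2=1 (differ) -> 1
  row 21 [10101]: F1=0 F2=1 (differ) -> 1
  row 22 [10110]: F1=0 F2=1 (differ) -> 1
  row 23 [10111]: F1=0 F2=1 (differ) -> 1
  row 24 [11000]: F1=1 F2=1 -> 0
  row 25 [11001]: F1=1 F2=1 -> 0
  row 26 [11010]: F1=1 F2=1 -> 0
  row 27 [11011]: F1=1 F2=1 -> 0
  row 28 [11100]: F1=0 F2=1 (differ) -> 1
  row 29 [11101]: F1=0 F2=1 (differ) -> 1
  row 30 [11110]: F1=0 F2=1 (differ) -> 1
  row 31 [11111]: F1=0 F2=1 (differ) -> 1
Full result column, 8 rows per line (p,q fixed per line; r,s,t runs 000..111 left to right):
  rows 0-7 [p,q=00]: 00001111  (ones: 4)
  rows 8-15 [p,q=01]: 00001111  (ones: 4)
  rows 16-23 [p,q=10]: 10101111  (ones: 6)
  rows 24-31 [p,q=11]: 00001111  (ones: 4)
Disagreements = 4+4+6+4 = 18

18


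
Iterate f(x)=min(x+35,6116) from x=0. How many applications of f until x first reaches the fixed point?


Step 1: x=0, cap=6116, increment=35
Step 2: x grows by 35 each step until capped at 6116; fixed point is x=6116
Step 3: iterations = ceil(6116/35) = 175

175


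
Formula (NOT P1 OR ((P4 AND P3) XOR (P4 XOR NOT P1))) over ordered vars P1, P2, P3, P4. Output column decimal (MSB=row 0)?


Formula: (NOT P1 OR ((P4 AND P3) XOR (P4 XOR NOT P1))) over P1, P2, P3, P4 (16 rows)
Evaluate each row (bits = P1,P2,P3,P4, MSB first):
  row 0 [0000]: (NOT 0 OR ((0 AND 0) XOR (0 XOR NOT 0))) -> 1
  row 1 [0001]: (NOT 0 OR ((1 AND 0) XOR (1 XOR NOT 0))) -> 1
  row 2 [0010]: (NOT 0 OR ((0 AND 1) XOR (0 XOR NOT 0))) -> 1
  row 3 [0011]: (NOT 0 OR ((1 AND 1) XOR (1 XOR NOT 0))) -> 1
  row 4 [0100]: (NOT 0 OR ((0 AND 0) XOR (0 XOR NOT 0))) -> 1
  row 5 [0101]: (NOT 0 OR ((1 AND 0) XOR (1 XOR NOT 0))) -> 1
  row 6 [0110]: (NOT 0 OR ((0 AND 1) XOR (0 XOR NOT 0))) -> 1
  row 7 [0111]: (NOT 0 OR ((1 AND 1) XOR (1 XOR NOT 0))) -> 1
  row 8 [1000]: (NOT 1 OR ((0 AND 0) XOR (0 XOR NOT 1))) -> 0
  row 9 [1001]: (NOT 1 OR ((1 AND 0) XOR (1 XOR NOT 1))) -> 1
  row 10 [1010]: (NOT 1 OR ((0 AND 1) XOR (0 XOR NOT 1))) -> 0
  row 11 [1011]: (NOT 1 OR ((1 AND 1) XOR (1 XOR NOT 1))) -> 0
  row 12 [1100]: (NOT 1 OR ((0 AND 0) XOR (0 XOR NOT 1))) -> 0
  row 13 [1101]: (NOT 1 OR ((1 AND 0) XOR (1 XOR NOT 1))) -> 1
  row 14 [1110]: (NOT 1 OR ((0 AND 1) XOR (0 XOR NOT 1))) -> 0
  row 15 [1111]: (NOT 1 OR ((1 AND 1) XOR (1 XOR NOT 1))) -> 0
Full result column, 4 rows per line (P1,P2 fixed per line; P3,P4 runs 00..11 left to right):
  rows 0-3 [P1,P2=00]: 1111  = hex F
  rows 4-7 [P1,P2=01]: 1111  = hex F
  rows 8-11 [P1,P2=10]: 0100  = hex 4
  rows 12-15 [P1,P2=11]: 0100  = hex 4
Output column (row 0 .. row 15) = 1111111101000100
Output column grouped in 4s = 1111 1111 0100 0100 = 0xFF44
Convert to decimal digit by digit (value = value*16 + digit):
  F -> 15
  15*16 + 15 (F) = 255
  255*16 + 4 = 4084
  4084*16 + 4 = 65348
Decimal = 65348

65348


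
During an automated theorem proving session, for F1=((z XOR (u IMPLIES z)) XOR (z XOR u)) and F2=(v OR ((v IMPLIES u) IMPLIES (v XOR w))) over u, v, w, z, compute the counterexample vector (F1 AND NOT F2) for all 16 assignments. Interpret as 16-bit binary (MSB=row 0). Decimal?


F1 = ((z XOR (u IMPLIES z)) XOR (z XOR u))
F2 = (v OR ((v IMPLIES u) IMPLIES (v XOR w)))
Counterexample to F1=>F2 is where F1=1 and F2=0.
Evaluate each row (bits = u,v,w,z, MSB first):
  row 0 [0000]: F1=1 F2=0 -> F1&~F2 -> 1
  row 1 [0001]: F1=1 F2=0 -> F1&~F2 -> 1
  row 2 [0010]: F1=1 F2=1 -> F1&~F2 -> 0
  row 3 [0011]: F1=1 F2=1 -> F1&~F2 -> 0
  row 4 [0100]: F1=1 F2=1 -> F1&~F2 -> 0
  row 5 [0101]: F1=1 F2=1 -> F1&~F2 -> 0
  row 6 [0110]: F1=1 F2=1 -> F1&~F2 -> 0
  row 7 [0111]: F1=1 F2=1 -> F1&~F2 -> 0
  row 8 [1000]: F1=1 F2=0 -> F1&~F2 -> 1
  row 9 [1001]: F1=0 F2=0 -> F1&~F2 -> 0
  row 10 [1010]: F1=1 F2=1 -> F1&~F2 -> 0
  row 11 [1011]: F1=0 F2=1 -> F1&~F2 -> 0
  row 12 [1100]: F1=1 F2=1 -> F1&~F2 -> 0
  row 13 [1101]: F1=0 F2=1 -> F1&~F2 -> 0
  row 14 [1110]: F1=1 F2=1 -> F1&~F2 -> 0
  row 15 [1111]: F1=0 F2=1 -> F1&~F2 -> 0
Full result column, 4 rows per line (u,v fixed per line; w,z runs 00..11 left to right):
  rows 0-3 [u,v=00]: 1100  = hex C
  rows 4-7 [u,v=01]: 0000  = hex 0
  rows 8-11 [u,v=10]: 1000  = hex 8
  rows 12-15 [u,v=11]: 0000  = hex 0
Counterexample vector (row 0 .. row 15) = 1100000010000000
Output column grouped in 4s = 1100 0000 1000 0000 = 0xC080
Convert to decimal digit by digit (value = value*16 + digit):
  C -> 12
  12*16 + 0 = 192
  192*16 + 8 = 3080
  3080*16 + 0 = 49280
Decimal = 49280

49280


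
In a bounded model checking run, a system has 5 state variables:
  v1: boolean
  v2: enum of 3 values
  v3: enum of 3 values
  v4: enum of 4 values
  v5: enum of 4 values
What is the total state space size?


State space = product of domain sizes of all variables.
Domain sizes:
  v1 (boolean): 2
  v2 (enum of 3 values): 3
  v3 (enum of 3 values): 3
  v4 (enum of 4 values): 4
  v5 (enum of 4 values): 4
Product = 2 * 3 * 3 * 4 * 4 = 288

288


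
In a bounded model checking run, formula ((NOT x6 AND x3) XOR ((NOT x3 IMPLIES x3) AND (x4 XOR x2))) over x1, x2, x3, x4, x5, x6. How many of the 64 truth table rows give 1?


Formula: ((NOT x6 AND x3) XOR ((NOT x3 IMPLIES x3) AND (x4 XOR x2))) over 6 vars (64 rows)
Evaluate each row (x1, x2, x3, x4, x5, x6 as bits, MSB first):
  row 0 [000000]: ((NOT 0 AND 0) XOR ((NOT 0 IMPLIES 0) AND (0 XOR 0))) -> 0
  row 1 [000001]: ((NOT 1 AND 0) XOR ((NOT 0 IMPLIES 0) AND (0 XOR 0))) -> 0
  row 2 [000010]: ((NOT 0 AND 0) XOR ((NOT 0 IMPLIES 0) AND (0 XOR 0))) -> 0
  row 3 [000011]: ((NOT 1 AND 0) XOR ((NOT 0 IMPLIES 0) AND (0 XOR 0))) -> 0
  row 4 [000100]: ((NOT 0 AND 0) XOR ((NOT 0 IMPLIES 0) AND (1 XOR 0))) -> 0
  (every remaining row is evaluated the same way; all 64 results are listed next)
Full result column, 8 rows per line (x1,x2,x3 fixed per line; x4,x5,x6 runs 000..111 left to right):
  rows 0-7 [x1,x2,x3=000]: 00000000  (ones: 0)
  rows 8-15 [x1,x2,x3=001]: 10100101  (ones: 4)
  rows 16-23 [x1,x2,x3=010]: 00000000  (ones: 0)
  rows 24-31 [x1,x2,x3=011]: 01011010  (ones: 4)
  rows 32-39 [x1,x2,x3=100]: 00000000  (ones: 0)
  rows 40-47 [x1,x2,x3=101]: 10100101  (ones: 4)
  rows 48-55 [x1,x2,x3=110]: 00000000  (ones: 0)
  rows 56-63 [x1,x2,x3=111]: 01011010  (ones: 4)
Count of 1-rows = 0+4+0+4+0+4+0+4 = 16

16


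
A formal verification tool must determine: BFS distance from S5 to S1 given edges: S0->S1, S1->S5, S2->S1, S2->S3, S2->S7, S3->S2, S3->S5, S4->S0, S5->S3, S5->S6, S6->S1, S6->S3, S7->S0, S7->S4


BFS layer-by-layer from S5:
  dist 0: {S5}
  dist 1: {S3, S6}
  dist 2: {S1, S2}
  -> S1 reached at distance 2
Shortest path length = 2

2


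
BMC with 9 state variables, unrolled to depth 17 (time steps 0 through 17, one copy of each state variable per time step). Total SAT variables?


BMC unrolls to depth k, creating one copy of each state var for steps 0..k.
Step count = 17 + 1 = 18 (steps 0 through 17)
Vars per step = 9
Total = 9 * 18 = 162

162


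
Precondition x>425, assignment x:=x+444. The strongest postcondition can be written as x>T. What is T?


Formula: sp(P, x:=E) = exists old_x. (x = E[old_x/x]) AND P[old_x/x] (old_x is the value of x before the assignment; eliminate old_x by solving x = E[old_x/x] for old_x)
Step 1: Precondition P: x>425, i.e. old_x > 425
Step 2: Assignment gives x = old_x + 444, so old_x = x - 444
Step 3: Substitute into P: x - 444 > 425
Step 4: Simplify: x > 425+444 = 869

869


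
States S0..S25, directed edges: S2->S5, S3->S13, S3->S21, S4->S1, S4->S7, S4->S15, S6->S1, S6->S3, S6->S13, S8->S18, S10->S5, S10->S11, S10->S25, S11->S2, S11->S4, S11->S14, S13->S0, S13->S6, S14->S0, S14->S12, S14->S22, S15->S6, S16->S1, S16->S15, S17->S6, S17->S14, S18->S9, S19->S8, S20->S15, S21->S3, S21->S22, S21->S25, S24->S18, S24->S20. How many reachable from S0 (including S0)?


BFS from S0:
  layer 0: {S0}
Reachable set: {S0}
Count = 1

1


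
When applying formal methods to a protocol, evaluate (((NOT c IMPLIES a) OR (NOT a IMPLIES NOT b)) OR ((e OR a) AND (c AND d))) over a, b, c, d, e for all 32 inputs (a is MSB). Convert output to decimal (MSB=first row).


Formula: (((NOT c IMPLIES a) OR (NOT a IMPLIES NOT b)) OR ((e OR a) AND (c AND d))) over a, b, c, d, e (32 rows)
Evaluate each row (bits = a,b,c,d,e, MSB first):
  row 0 [00000]: (((NOT 0 IMPLIES 0) OR (NOT 0 IMPLIES NOT 0)) OR ((0 OR 0) AND (0 AND 0))) -> 1
  row 1 [00001]: (((NOT 0 IMPLIES 0) OR (NOT 0 IMPLIES NOT 0)) OR ((1 OR 0) AND (0 AND 0))) -> 1
  row 2 [00010]: (((NOT 0 IMPLIES 0) OR (NOT 0 IMPLIES NOT 0)) OR ((0 OR 0) AND (0 AND 1))) -> 1
  row 3 [00011]: (((NOT 0 IMPLIES 0) OR (NOT 0 IMPLIES NOT 0)) OR ((1 OR 0) AND (0 AND 1))) -> 1
  row 4 [00100]: (((NOT 1 IMPLIES 0) OR (NOT 0 IMPLIES NOT 0)) OR ((0 OR 0) AND (1 AND 0))) -> 1
  row 5 [00101]: (((NOT 1 IMPLIES 0) OR (NOT 0 IMPLIES NOT 0)) OR ((1 OR 0) AND (1 AND 0))) -> 1
  row 6 [00110]: (((NOT 1 IMPLIES 0) OR (NOT 0 IMPLIES NOT 0)) OR ((0 OR 0) AND (1 AND 1))) -> 1
  row 7 [00111]: (((NOT 1 IMPLIES 0) OR (NOT 0 IMPLIES NOT 0)) OR ((1 OR 0) AND (1 AND 1))) -> 1
  row 8 [01000]: (((NOT 0 IMPLIES 0) OR (NOT 0 IMPLIES NOT 1)) OR ((0 OR 0) AND (0 AND 0))) -> 0
  row 9 [01001]: (((NOT 0 IMPLIES 0) OR (NOT 0 IMPLIES NOT 1)) OR ((1 OR 0) AND (0 AND 0))) -> 0
  row 10 [01010]: (((NOT 0 IMPLIES 0) OR (NOT 0 IMPLIES NOT 1)) OR ((0 OR 0) AND (0 AND 1))) -> 0
  row 11 [01011]: (((NOT 0 IMPLIES 0) OR (NOT 0 IMPLIES NOT 1)) OR ((1 OR 0) AND (0 AND 1))) -> 0
  row 12 [01100]: (((NOT 1 IMPLIES 0) OR (NOT 0 IMPLIES NOT 1)) OR ((0 OR 0) AND (1 AND 0))) -> 1
  row 13 [01101]: (((NOT 1 IMPLIES 0) OR (NOT 0 IMPLIES NOT 1)) OR ((1 OR 0) AND (1 AND 0))) -> 1
  row 14 [01110]: (((NOT 1 IMPLIES 0) OR (NOT 0 IMPLIES NOT 1)) OR ((0 OR 0) AND (1 AND 1))) -> 1
  row 15 [01111]: (((NOT 1 IMPLIES 0) OR (NOT 0 IMPLIES NOT 1)) OR ((1 OR 0) AND (1 AND 1))) -> 1
  row 16 [10000]: (((NOT 0 IMPLIES 1) OR (NOT 1 IMPLIES NOT 0)) OR ((0 OR 1) AND (0 AND 0))) -> 1
  row 17 [10001]: (((NOT 0 IMPLIES 1) OR (NOT 1 IMPLIES NOT 0)) OR ((1 OR 1) AND (0 AND 0))) -> 1
  row 18 [10010]: (((NOT 0 IMPLIES 1) OR (NOT 1 IMPLIES NOT 0)) OR ((0 OR 1) AND (0 AND 1))) -> 1
  row 19 [10011]: (((NOT 0 IMPLIES 1) OR (NOT 1 IMPLIES NOT 0)) OR ((1 OR 1) AND (0 AND 1))) -> 1
  row 20 [10100]: (((NOT 1 IMPLIES 1) OR (NOT 1 IMPLIES NOT 0)) OR ((0 OR 1) AND (1 AND 0))) -> 1
  row 21 [10101]: (((NOT 1 IMPLIES 1) OR (NOT 1 IMPLIES NOT 0)) OR ((1 OR 1) AND (1 AND 0))) -> 1
  row 22 [10110]: (((NOT 1 IMPLIES 1) OR (NOT 1 IMPLIES NOT 0)) OR ((0 OR 1) AND (1 AND 1))) -> 1
  row 23 [10111]: (((NOT 1 IMPLIES 1) OR (NOT 1 IMPLIES NOT 0)) OR ((1 OR 1) AND (1 AND 1))) -> 1
  row 24 [11000]: (((NOT 0 IMPLIES 1) OR (NOT 1 IMPLIES NOT 1)) OR ((0 OR 1) AND (0 AND 0))) -> 1
  row 25 [11001]: (((NOT 0 IMPLIES 1) OR (NOT 1 IMPLIES NOT 1)) OR ((1 OR 1) AND (0 AND 0))) -> 1
  row 26 [11010]: (((NOT 0 IMPLIES 1) OR (NOT 1 IMPLIES NOT 1)) OR ((0 OR 1) AND (0 AND 1))) -> 1
  row 27 [11011]: (((NOT 0 IMPLIES 1) OR (NOT 1 IMPLIES NOT 1)) OR ((1 OR 1) AND (0 AND 1))) -> 1
  row 28 [11100]: (((NOT 1 IMPLIES 1) OR (NOT 1 IMPLIES NOT 1)) OR ((0 OR 1) AND (1 AND 0))) -> 1
  row 29 [11101]: (((NOT 1 IMPLIES 1) OR (NOT 1 IMPLIES NOT 1)) OR ((1 OR 1) AND (1 AND 0))) -> 1
  row 30 [11110]: (((NOT 1 IMPLIES 1) OR (NOT 1 IMPLIES NOT 1)) OR ((0 OR 1) AND (1 AND 1))) -> 1
  row 31 [11111]: (((NOT 1 IMPLIES 1) OR (NOT 1 IMPLIES NOT 1)) OR ((1 OR 1) AND (1 AND 1))) -> 1
Full result column, 4 rows per line (a,b,c fixed per line; d,e runs 00..11 left to right):
  rows 0-3 [a,b,c=000]: 1111  = hex F
  rows 4-7 [a,b,c=001]: 1111  = hex F
  rows 8-11 [a,b,c=010]: 0000  = hex 0
  rows 12-15 [a,b,c=011]: 1111  = hex F
  rows 16-19 [a,b,c=100]: 1111  = hex F
  rows 20-23 [a,b,c=101]: 1111  = hex F
  rows 24-27 [a,b,c=110]: 1111  = hex F
  rows 28-31 [a,b,c=111]: 1111  = hex F
Output column (row 0 .. row 31) = 11111111000011111111111111111111
Output column grouped in 4s = 1111 1111 0000 1111 1111 1111 1111 1111 = 0xFF0FFFFF
Convert to decimal digit by digit (value = value*16 + digit):
  F -> 15
  15*16 + 15 (F) = 255
  255*16 + 0 = 4080
  4080*16 + 15 (F) = 65295
  65295*16 + 15 (F) = 1044735
  1044735*16 + 15 (F) = 16715775
  16715775*16 + 15 (F) = 267452415
  267452415*16 + 15 (F) = 4279238655
Decimal = 4279238655

4279238655


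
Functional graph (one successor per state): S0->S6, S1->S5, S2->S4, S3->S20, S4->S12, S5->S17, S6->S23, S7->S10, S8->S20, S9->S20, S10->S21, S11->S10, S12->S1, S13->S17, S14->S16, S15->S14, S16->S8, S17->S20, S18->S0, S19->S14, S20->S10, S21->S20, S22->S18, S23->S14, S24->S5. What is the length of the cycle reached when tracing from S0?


Trace from S0 until a state repeats:
  S0 -> S6 -> S23 -> S14 -> S16 -> S8 -> S20 -> S10 -> S21 -> S20
S20 first seen at step 6, revisited at step 9.
Cycle length = 9 - 6 = 3

3


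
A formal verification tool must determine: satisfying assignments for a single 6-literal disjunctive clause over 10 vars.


Step 1: Total=2^10=1024
Step 2: Unsat when all 6 false: 2^4=16
Step 3: Sat=1024-16=1008

1008


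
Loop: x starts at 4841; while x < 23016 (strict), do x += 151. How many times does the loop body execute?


Step 1: x goes from 4841 toward 23016 by 151; the body runs while x<23016, so iterations = ceil((bound-start)/step)
Step 2: Distance=18175
Step 3: ceil(18175/151)=121

121


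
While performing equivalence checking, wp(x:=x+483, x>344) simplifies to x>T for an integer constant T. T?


Formula: wp(x:=E, P) = P[E/x] (substitute E for x in postcondition)
Step 1: Postcondition: x>344
Step 2: Substitute x+483 for x: x+483>344
Step 3: Solve for x: x > 344-483 = -139

-139


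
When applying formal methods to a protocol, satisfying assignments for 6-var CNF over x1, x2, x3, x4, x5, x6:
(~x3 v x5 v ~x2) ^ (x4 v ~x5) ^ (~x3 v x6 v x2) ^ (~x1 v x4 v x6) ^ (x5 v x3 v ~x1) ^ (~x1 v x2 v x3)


CNF with 6 clauses over 6 vars (64 assignments).
An assignment satisfies CNF iff every clause has >=1 true literal.
Check each row (bits = x1,x2,x3,x4,x5,x6; clause T/F shown):
  row 0 [000000]: clauses=TTTTTT -> 1
  row 1 [000001]: clauses=TTTTTT -> 1
  row 2 [000010]: clauses=TFTTTT -> 0
  row 3 [000011]: clauses=TFTTTT -> 0
  row 4 [000100]: clauses=TTTTTT -> 1
  (every remaining row is evaluated the same way; all 64 results are listed next)
Full result column, 8 rows per line (x1,x2,x3 fixed per line; x4,x5,x6 runs 000..111 left to right):
  rows 0-7 [x1,x2,x3=000]: 11001111  (ones: 6)
  rows 8-15 [x1,x2,x3=001]: 01000101  (ones: 3)
  rows 16-23 [x1,x2,x3=010]: 11001111  (ones: 6)
  rows 24-31 [x1,x2,x3=011]: 00000011  (ones: 2)
  rows 32-39 [x1,x2,x3=100]: 00000000  (ones: 0)
  rows 40-47 [x1,x2,x3=101]: 01000101  (ones: 3)
  rows 48-55 [x1,x2,x3=110]: 00000011  (ones: 2)
  rows 56-63 [x1,x2,x3=111]: 00000011  (ones: 2)
Satisfying assignments = 6+3+6+2+0+3+2+2 = 24

24
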